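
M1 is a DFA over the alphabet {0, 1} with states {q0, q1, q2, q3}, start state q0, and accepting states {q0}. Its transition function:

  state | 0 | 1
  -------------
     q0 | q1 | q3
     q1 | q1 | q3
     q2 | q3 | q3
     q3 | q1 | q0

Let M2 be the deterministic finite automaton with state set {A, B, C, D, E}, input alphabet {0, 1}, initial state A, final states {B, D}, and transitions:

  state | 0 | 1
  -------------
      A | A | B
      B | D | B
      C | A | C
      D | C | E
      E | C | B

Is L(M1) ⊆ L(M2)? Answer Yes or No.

The empty string ε is in L(M1) but not in L(M2).
So L(M1) ⊄ L(M2).

No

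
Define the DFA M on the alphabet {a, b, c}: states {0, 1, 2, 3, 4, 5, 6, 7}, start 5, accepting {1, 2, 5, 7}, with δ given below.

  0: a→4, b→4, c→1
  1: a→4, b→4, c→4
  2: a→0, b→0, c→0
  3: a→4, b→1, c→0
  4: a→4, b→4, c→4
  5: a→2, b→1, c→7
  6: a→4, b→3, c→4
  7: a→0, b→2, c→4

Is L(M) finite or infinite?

The useful states (reachable from 5 and able to reach an accepting state) are {0, 1, 2, 5, 7}.
Restricted to these states the transition graph has no cycle, so every accepting path has bounded length and L is finite.

finite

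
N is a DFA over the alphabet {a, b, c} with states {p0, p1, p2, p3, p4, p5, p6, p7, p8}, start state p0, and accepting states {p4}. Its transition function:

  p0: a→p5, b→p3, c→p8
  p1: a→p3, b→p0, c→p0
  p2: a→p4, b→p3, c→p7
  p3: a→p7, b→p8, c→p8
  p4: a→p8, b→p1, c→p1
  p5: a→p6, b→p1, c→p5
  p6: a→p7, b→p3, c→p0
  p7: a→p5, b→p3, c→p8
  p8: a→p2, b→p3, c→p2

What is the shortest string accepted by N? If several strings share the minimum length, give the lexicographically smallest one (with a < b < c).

A breadth-first search from p0 reaches an accepting state first via the path p0 → p8 → p2 → p4 on input caa.
No string of length < 3 is accepted (BFS exhausts all shorter strings without reaching an accepting state), and caa is the lexicographically least accepting string of length 3.

caa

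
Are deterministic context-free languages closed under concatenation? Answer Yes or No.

No

Take L₁ = {ε, c} (finite, hence regular and DCFL) and L₂ = {c aⁿbⁿ : n≥0} ∪ {cc aⁿb²ⁿ : n≥0} (a DCFL: the number of leading c's tells the DPDA whether to pop one stack symbol per b or per two b's). Then L₁L₂ ∩ cca⁺b* = {cc aⁿbⁿ : n≥1} ∪ {cc aⁿb²ⁿ : n≥1}. If L₁L₂ were a DCFL, so would be this intersection with a regular set, and a DPDA for it started from its configuration after reading cc would accept {aⁿbⁿ : n≥1} ∪ {aⁿb²ⁿ : n≥1}, which no deterministic PDA accepts (a DPDA for it would have a single run on aⁿb²ⁿ, accepting after the prefix aⁿbⁿ and accepting again after n more b's; an ordinary PDA that simulates it on a's and b's and, at any moment when it is accepting, may switch to reading only a fresh letter d while feeding each d to the simulation as a b, would accept aⁱbʲdᵏ (k≥1) exactly when both aⁱbʲ and aⁱbʲ⁺ᵏ are in the language, i.e. its language intersected with the regular set a*b*d⁺ would be exactly {aⁿbⁿdⁿ : n≥1} — impossible, since context-free languages are closed under intersection with regular sets and {aⁿbⁿdⁿ} is not context-free). Hence L₁L₂ is not a DCFL.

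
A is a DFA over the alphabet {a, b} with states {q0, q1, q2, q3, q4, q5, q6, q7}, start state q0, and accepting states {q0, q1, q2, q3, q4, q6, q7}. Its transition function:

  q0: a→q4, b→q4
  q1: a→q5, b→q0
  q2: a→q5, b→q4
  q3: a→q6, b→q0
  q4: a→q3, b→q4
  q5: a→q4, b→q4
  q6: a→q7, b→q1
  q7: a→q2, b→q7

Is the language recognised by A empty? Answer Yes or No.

No

The empty string ε is accepted: the run q0 ends in the accepting state q0.
Since at least one string is accepted, L(A) is not empty.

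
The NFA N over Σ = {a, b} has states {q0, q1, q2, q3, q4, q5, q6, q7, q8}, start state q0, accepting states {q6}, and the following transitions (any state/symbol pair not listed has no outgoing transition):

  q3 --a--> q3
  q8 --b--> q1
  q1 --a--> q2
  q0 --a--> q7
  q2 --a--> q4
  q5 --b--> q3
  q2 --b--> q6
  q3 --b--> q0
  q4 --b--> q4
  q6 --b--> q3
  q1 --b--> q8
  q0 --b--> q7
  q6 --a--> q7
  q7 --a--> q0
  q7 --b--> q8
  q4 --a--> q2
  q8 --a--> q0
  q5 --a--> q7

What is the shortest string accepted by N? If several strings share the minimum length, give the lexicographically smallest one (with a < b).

abbab

A breadth-first search from q0 reaches an accepting state first via the path q0 → q7 → q8 → q1 → q2 → q6 on input abbab.
No string of length < 5 is accepted (BFS exhausts all shorter strings without reaching an accepting state), and abbab is the lexicographically least accepting string of length 5.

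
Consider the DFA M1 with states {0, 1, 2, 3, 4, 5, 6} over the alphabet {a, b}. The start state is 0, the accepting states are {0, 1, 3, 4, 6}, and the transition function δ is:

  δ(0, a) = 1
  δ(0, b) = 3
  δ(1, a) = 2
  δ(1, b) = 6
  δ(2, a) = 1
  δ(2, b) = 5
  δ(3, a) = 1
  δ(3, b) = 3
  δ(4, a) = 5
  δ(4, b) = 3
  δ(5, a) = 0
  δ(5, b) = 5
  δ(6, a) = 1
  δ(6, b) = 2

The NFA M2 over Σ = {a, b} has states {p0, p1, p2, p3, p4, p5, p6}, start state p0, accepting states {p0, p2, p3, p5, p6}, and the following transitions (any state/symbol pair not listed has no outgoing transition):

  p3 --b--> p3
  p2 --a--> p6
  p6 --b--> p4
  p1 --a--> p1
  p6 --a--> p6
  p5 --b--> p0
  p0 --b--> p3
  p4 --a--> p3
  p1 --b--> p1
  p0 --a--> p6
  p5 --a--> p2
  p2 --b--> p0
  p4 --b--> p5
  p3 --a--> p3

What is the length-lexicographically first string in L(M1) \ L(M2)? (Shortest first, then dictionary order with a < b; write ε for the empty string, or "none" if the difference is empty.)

ab

The string ab is accepted by M1 but not by M2.
No shorter string lies in the difference, and ab is the lexicographically first length-2 string in L(M1) \ L(M2).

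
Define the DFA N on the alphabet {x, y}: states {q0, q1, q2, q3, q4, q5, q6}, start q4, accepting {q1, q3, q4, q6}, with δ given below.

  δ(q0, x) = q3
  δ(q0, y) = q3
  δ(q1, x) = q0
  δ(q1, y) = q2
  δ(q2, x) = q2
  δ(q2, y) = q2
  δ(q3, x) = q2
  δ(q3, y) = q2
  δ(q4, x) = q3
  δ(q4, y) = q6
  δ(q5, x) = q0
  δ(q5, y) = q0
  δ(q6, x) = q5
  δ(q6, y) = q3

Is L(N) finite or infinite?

The useful states (reachable from q4 and able to reach an accepting state) are {q0, q3, q4, q5, q6}.
Restricted to these states the transition graph has no cycle, so every accepting path has bounded length and L is finite.

finite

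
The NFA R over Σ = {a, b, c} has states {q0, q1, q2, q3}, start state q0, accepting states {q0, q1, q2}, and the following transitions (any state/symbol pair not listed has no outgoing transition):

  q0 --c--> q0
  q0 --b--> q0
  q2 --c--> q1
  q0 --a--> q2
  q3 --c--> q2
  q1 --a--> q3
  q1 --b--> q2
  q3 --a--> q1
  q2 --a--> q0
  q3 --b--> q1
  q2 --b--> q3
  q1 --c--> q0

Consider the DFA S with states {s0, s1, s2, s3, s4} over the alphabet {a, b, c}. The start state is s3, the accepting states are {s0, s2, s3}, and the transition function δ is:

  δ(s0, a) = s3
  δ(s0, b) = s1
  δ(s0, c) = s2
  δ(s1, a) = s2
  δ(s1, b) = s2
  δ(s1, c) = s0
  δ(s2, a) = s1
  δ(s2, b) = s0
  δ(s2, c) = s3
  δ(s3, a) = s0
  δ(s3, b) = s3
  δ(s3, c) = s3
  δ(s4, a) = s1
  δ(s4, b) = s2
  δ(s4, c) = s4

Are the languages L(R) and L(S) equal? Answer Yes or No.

Exploring the product automaton R × S from the start pair (q0, s3), following both machines on each input symbol, reaches 4 state pairs: (q0, s3), (q2, s0), (q3, s1), (q1, s2).
R accepts in {q0, q1, q2} and S accepts in {s0, s2, s3}. In every reachable pair the two components are either both accepting — (q0, s3), (q2, s0), (q1, s2) — or both non-accepting, so no string is accepted by exactly one of the machines: L(R) \ L(S) and L(S) \ L(R) are both empty.
Hence every string is accepted by R iff it is accepted by S, and the two languages coincide.

Yes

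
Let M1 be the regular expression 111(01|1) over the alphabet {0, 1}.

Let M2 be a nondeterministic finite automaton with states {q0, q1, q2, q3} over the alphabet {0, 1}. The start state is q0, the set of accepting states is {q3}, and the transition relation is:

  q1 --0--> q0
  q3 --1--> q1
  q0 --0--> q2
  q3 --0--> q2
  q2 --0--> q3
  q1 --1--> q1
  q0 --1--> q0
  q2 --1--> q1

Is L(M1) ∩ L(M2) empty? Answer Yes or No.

Converting the expression M1 to a DFA (subset construction, then merging equivalent states) gives the minimal DFA with states {r0, r1, r2, r3, r4, r5, r6}, start state r0, accepting states {r6} and transitions r0: 0→r1, 1→r2; r1: 0→r1, 1→r1; r2: 0→r1, 1→r3; r3: 0→r1, 1→r4; r4: 0→r5, 1→r6; r5: 0→r1, 1→r6; r6: 0→r1, 1→r1.
Exploring the product automaton M1 × M2 from the start pair (r0, q0), following both machines on each input symbol, reaches 11 state pairs: (r0, q0), (r1, q2), (r2, q0), (r1, q3), (r1, q1), (r3, q0), (r1, q0), (r4, q0), (r5, q2), (r6, q0), (r6, q1).
M1 accepts in {r6} and M2 accepts in {q3}; no reachable pair has both components accepting, so no string drives both machines to acceptance simultaneously and L(M1) ∩ L(M2) = ∅.
So no string is accepted by both, and the intersection is empty.

Yes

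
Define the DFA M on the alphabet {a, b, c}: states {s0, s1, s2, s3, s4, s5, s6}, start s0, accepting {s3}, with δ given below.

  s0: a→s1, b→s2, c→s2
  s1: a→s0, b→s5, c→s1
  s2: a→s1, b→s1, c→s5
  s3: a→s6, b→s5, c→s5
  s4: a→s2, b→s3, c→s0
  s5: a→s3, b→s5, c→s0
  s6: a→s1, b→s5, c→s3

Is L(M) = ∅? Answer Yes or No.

No

The string aba is accepted: the run s0 → s1 → s5 → s3 ends in the accepting state s3.
Since at least one string is accepted, L(M) is not empty.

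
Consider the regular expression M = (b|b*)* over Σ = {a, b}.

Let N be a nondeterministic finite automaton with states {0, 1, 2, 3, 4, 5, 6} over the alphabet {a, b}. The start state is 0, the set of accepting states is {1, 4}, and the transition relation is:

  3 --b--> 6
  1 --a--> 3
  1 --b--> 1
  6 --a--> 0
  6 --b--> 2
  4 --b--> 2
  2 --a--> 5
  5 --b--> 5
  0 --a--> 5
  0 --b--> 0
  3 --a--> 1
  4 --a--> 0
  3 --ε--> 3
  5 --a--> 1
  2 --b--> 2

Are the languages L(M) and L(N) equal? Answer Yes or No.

No

The empty string ε is accepted by M but rejected by N.
So L(M) ≠ L(N).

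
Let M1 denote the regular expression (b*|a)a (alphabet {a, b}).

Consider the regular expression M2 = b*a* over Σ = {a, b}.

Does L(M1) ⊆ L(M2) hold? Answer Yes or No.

Yes

Converting the expression M1 to a DFA (subset construction, then merging equivalent states) gives the minimal DFA with states {r0, r1, r2, r3, r4}, start state r0, accepting states {r1, r3} and transitions r0: a→r1, b→r2; r1: a→r3, b→r4; r2: a→r3, b→r2; r3: a→r4, b→r4; r4: a→r4, b→r4.
Converting the expression M2 to a DFA (subset construction, then merging equivalent states) gives the minimal DFA with states {t0, t1, t2}, start state t0, accepting states {t0, t1} and transitions t0: a→t1, b→t0; t1: a→t1, b→t2; t2: a→t2, b→t2.
Exploring the product automaton M1 × M2 from the start pair (r0, t0), following both machines on each input symbol, reaches 6 state pairs: (r0, t0), (r1, t1), (r2, t0), (r3, t1), (r4, t2), (r4, t1).
M1 accepts in {r1, r3} and M2 accepts in {t0, t1}. The reachable pairs whose M1-component is accepting are (r1, t1), (r3, t1); in each of them the M2-component is accepting too, so the product for L(M1) \ L(M2) (M1-component accepting, M2-component rejecting) has no reachable accepting pair and the difference is empty.
Hence every string in L(M1) is also in L(M2).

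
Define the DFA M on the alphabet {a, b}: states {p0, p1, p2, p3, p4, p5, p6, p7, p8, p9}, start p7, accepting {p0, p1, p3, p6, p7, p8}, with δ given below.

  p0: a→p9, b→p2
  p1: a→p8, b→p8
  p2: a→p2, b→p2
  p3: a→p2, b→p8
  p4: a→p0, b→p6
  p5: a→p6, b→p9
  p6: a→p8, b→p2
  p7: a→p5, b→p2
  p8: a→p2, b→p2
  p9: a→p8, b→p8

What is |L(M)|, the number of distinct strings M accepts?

The useful subgraph on states {p5, p6, p7, p8, p9} is acyclic, so L(M) is finite; the longest accepting path visits 4 useful states, giving maximum string length 3.
Counting accepting paths from p7 by length: 1 of length 0, 1 of length 2, 3 of length 3. Total 5.

5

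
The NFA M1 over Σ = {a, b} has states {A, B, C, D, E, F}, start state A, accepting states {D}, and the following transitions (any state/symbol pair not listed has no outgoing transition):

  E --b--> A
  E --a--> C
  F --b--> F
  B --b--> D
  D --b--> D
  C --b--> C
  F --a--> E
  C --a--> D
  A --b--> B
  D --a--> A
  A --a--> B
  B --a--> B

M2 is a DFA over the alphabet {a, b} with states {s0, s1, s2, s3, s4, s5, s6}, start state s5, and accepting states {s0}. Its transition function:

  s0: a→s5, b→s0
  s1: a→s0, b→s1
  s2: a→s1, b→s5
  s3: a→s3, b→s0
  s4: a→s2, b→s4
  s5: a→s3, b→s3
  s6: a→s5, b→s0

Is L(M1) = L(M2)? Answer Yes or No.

Exploring the product automaton M1 × M2 from the start pair (A, s5), following both machines on each input symbol, reaches 3 state pairs: (A, s5), (B, s3), (D, s0).
M1 accepts in {D} and M2 accepts in {s0}. In every reachable pair the two components are either both accepting — (D, s0) — or both non-accepting, so no string is accepted by exactly one of the machines: L(M1) \ L(M2) and L(M2) \ L(M1) are both empty.
Hence every string is accepted by M1 iff it is accepted by M2, and the two languages coincide.

Yes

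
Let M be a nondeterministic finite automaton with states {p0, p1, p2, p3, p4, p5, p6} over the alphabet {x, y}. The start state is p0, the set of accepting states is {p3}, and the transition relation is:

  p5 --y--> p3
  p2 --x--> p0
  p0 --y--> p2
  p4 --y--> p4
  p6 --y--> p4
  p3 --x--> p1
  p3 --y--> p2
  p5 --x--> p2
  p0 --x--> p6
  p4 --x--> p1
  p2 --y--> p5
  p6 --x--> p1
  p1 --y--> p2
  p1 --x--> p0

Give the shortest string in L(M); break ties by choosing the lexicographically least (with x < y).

A breadth-first search from p0 reaches an accepting state first via the path p0 → p2 → p5 → p3 on input yyy.
No string of length < 3 is accepted (BFS exhausts all shorter strings without reaching an accepting state), and yyy is the lexicographically least accepting string of length 3.

yyy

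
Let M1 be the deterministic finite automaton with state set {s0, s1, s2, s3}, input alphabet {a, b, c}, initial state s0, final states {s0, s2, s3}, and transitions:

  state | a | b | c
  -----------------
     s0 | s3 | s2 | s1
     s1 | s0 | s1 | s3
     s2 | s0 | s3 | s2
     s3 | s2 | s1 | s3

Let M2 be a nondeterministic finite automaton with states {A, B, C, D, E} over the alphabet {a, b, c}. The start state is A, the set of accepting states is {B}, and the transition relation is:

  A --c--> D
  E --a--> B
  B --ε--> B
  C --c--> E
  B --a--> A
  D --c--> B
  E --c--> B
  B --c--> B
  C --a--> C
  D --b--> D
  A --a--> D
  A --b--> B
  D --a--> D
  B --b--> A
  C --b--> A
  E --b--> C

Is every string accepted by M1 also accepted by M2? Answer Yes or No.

The empty string ε is in L(M1) but not in L(M2).
So L(M1) ⊄ L(M2).

No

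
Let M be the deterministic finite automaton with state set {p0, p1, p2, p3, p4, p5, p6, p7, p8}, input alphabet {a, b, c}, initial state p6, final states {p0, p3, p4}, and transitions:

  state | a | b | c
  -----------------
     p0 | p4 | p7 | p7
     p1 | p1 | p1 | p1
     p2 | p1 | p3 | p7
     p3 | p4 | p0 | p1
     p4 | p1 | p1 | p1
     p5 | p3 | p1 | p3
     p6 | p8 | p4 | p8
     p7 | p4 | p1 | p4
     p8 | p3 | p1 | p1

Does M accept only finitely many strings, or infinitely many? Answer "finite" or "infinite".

finite

The useful states (reachable from p6 and able to reach an accepting state) are {p0, p3, p4, p6, p7, p8}.
Restricted to these states the transition graph has no cycle, so every accepting path has bounded length and L is finite.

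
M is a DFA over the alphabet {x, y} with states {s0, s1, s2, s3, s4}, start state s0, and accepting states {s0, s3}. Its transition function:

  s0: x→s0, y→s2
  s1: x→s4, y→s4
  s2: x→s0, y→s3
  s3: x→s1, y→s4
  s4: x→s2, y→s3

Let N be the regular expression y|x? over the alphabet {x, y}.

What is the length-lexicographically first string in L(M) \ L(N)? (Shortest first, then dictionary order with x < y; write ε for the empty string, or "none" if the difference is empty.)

xx

The string xx is accepted by M but not by N.
No shorter string lies in the difference, and xx is the lexicographically first length-2 string in L(M) \ L(N).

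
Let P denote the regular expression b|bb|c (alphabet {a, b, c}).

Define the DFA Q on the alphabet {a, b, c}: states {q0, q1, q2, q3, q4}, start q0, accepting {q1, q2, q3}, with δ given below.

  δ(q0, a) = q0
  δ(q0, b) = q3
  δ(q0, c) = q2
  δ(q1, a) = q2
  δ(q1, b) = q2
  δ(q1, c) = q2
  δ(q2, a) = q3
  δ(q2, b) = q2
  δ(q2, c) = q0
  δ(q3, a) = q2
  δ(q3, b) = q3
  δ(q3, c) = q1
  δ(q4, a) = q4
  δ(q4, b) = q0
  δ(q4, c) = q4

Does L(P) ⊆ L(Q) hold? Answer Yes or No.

Converting the expression P to a DFA (subset construction, then merging equivalent states) gives the minimal DFA with states {p0, p1, p2, p3}, start state p0, accepting states {p2, p3} and transitions p0: a→p1, b→p2, c→p3; p1: a→p1, b→p1, c→p1; p2: a→p1, b→p3, c→p1; p3: a→p1, b→p1, c→p1.
Exploring the product automaton P × Q from the start pair (p0, q0), following both machines on each input symbol, reaches 8 state pairs: (p0, q0), (p1, q0), (p2, q3), (p3, q2), (p1, q3), (p1, q2), (p3, q3), (p1, q1).
P accepts in {p2, p3} and Q accepts in {q1, q2, q3}. The reachable pairs whose P-component is accepting are (p2, q3), (p3, q2), (p3, q3); in each of them the Q-component is accepting too, so the product for L(P) \ L(Q) (P-component accepting, Q-component rejecting) has no reachable accepting pair and the difference is empty.
Hence every string in L(P) is also in L(Q).

Yes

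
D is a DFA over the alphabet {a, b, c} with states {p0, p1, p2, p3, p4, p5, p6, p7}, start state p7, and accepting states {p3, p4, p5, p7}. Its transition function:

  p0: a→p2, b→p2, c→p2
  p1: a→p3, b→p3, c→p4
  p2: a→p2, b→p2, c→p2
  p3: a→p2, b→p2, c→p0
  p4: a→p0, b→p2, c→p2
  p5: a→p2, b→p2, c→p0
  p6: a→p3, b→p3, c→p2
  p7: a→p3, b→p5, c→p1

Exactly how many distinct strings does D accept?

6

The useful subgraph on states {p1, p3, p4, p5, p7} is acyclic, so L(D) is finite; the longest accepting path visits 3 useful states, giving maximum string length 2.
Counting accepting paths from p7 by length: 1 of length 0, 2 of length 1, 3 of length 2. Total 6.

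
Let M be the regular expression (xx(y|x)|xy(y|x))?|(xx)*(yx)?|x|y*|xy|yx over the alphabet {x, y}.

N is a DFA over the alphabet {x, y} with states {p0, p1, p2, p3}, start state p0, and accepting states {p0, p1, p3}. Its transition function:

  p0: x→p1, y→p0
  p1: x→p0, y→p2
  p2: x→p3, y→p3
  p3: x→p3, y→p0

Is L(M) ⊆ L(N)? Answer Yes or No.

The string xy is in L(M) but not in L(N).
So L(M) ⊄ L(N).

No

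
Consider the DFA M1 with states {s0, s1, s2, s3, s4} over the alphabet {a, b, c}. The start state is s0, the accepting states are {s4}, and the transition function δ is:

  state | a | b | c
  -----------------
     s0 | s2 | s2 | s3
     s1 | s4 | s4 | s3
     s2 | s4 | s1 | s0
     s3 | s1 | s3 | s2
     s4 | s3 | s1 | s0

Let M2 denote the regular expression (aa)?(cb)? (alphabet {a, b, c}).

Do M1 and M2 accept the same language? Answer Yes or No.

No

The string ba is accepted by M1 but rejected by M2.
So L(M1) ≠ L(M2).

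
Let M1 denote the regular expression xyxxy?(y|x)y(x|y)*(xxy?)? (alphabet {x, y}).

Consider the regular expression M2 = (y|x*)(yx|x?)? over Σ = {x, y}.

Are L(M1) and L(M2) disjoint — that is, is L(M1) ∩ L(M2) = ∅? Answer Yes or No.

Converting the expression M1 to a DFA (subset construction, then merging equivalent states) gives the minimal DFA with states {r0, r1, r2, r3, r4, r5, r6, r7, r8}, start state r0, accepting states {r8} and transitions r0: x→r1, y→r2; r1: x→r2, y→r3; r2: x→r2, y→r2; r3: x→r4, y→r2; r4: x→r5, y→r2; r5: x→r6, y→r7; r6: x→r2, y→r8; r7: x→r6, y→r8; r8: x→r8, y→r8.
Converting the expression M2 to a DFA (subset construction, then merging equivalent states) gives the minimal DFA with states {t0, t1, t2, t3, t4, t5}, start state t0, accepting states {t0, t1, t2, t4} and transitions t0: x→t1, y→t2; t1: x→t1, y→t3; t2: x→t4, y→t3; t3: x→t4, y→t5; t4: x→t5, y→t5; t5: x→t5, y→t5.
Exploring the product automaton M1 × M2 from the start pair (r0, t0), following both machines on each input symbol, reaches 13 state pairs: (r0, t0), (r1, t1), (r2, t2), (r2, t1), (r3, t3), (r2, t4), (r2, t3), (r4, t4), (r2, t5), (r5, t5), (r6, t5), (r7, t5), (r8, t5).
M1 accepts in {r8} and M2 accepts in {t0, t1, t2, t4}; no reachable pair has both components accepting, so no string drives both machines to acceptance simultaneously and L(M1) ∩ L(M2) = ∅.
So no string is accepted by both, and the intersection is empty.

Yes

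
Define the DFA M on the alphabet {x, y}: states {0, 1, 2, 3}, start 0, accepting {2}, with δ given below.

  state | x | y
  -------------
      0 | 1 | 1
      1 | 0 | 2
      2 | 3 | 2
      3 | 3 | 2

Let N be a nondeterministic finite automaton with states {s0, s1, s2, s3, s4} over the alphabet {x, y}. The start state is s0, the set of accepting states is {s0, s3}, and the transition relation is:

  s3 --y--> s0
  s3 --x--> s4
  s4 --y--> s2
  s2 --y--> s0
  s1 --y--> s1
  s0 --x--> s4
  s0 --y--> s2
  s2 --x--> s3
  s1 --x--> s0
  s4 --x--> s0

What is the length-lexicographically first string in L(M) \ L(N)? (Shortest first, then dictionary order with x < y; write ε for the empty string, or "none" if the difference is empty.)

xy

The string xy is accepted by M but not by N.
No shorter string lies in the difference, and xy is the lexicographically first length-2 string in L(M) \ L(N).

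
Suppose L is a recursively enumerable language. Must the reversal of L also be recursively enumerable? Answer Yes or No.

Yes

Reverse the input and run the recogniser for L on it; this accepts exactly Lᴿ.
So the recursively enumerable languages are closed under reversal.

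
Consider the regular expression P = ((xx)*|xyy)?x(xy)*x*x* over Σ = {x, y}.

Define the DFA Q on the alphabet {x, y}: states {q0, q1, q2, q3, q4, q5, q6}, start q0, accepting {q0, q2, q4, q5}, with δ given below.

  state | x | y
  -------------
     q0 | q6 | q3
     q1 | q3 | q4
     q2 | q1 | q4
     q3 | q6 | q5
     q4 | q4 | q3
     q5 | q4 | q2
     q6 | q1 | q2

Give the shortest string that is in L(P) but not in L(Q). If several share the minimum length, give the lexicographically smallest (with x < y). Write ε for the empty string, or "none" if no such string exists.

The string x is accepted by P but not by Q.
No shorter string lies in the difference, and x is the lexicographically first length-1 string in L(P) \ L(Q).

x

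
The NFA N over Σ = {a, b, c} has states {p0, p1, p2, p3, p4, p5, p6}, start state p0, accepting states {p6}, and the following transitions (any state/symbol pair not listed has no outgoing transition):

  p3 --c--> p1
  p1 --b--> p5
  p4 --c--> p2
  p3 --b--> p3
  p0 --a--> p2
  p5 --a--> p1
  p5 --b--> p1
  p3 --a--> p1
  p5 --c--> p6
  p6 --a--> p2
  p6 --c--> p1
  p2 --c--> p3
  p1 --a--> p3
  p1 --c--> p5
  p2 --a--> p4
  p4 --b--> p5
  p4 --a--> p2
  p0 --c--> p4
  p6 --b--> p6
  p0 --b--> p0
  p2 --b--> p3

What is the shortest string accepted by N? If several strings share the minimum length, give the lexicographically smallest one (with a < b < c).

cbc

A breadth-first search from p0 reaches an accepting state first via the path p0 → p4 → p5 → p6 on input cbc.
No string of length < 3 is accepted (BFS exhausts all shorter strings without reaching an accepting state), and cbc is the lexicographically least accepting string of length 3.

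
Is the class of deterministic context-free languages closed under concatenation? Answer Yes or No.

Take L₁ = {ε, c} (finite, hence regular and DCFL) and L₂ = {c aⁿbⁿ : n≥0} ∪ {cc aⁿb²ⁿ : n≥0} (a DCFL: the number of leading c's tells the DPDA whether to pop one stack symbol per b or per two b's). Then L₁L₂ ∩ cca⁺b* = {cc aⁿbⁿ : n≥1} ∪ {cc aⁿb²ⁿ : n≥1}. If L₁L₂ were a DCFL, so would be this intersection with a regular set, and a DPDA for it started from its configuration after reading cc would accept {aⁿbⁿ : n≥1} ∪ {aⁿb²ⁿ : n≥1}, which no deterministic PDA accepts (a DPDA for it would have a single run on aⁿb²ⁿ, accepting after the prefix aⁿbⁿ and accepting again after n more b's; an ordinary PDA that simulates it on a's and b's and, at any moment when it is accepting, may switch to reading only a fresh letter d while feeding each d to the simulation as a b, would accept aⁱbʲdᵏ (k≥1) exactly when both aⁱbʲ and aⁱbʲ⁺ᵏ are in the language, i.e. its language intersected with the regular set a*b*d⁺ would be exactly {aⁿbⁿdⁿ : n≥1} — impossible, since context-free languages are closed under intersection with regular sets and {aⁿbⁿdⁿ} is not context-free). Hence L₁L₂ is not a DCFL.

No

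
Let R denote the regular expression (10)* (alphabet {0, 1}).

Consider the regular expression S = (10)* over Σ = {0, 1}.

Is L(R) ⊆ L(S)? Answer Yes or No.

Converting the expression R to a DFA (subset construction, then merging equivalent states) gives the minimal DFA with states {r0, r1, r2}, start state r0, accepting states {r0} and transitions r0: 0→r1, 1→r2; r1: 0→r1, 1→r1; r2: 0→r0, 1→r1.
Converting the expression S to a DFA (subset construction, then merging equivalent states) gives the minimal DFA with states {s0, s1, s2}, start state s0, accepting states {s0} and transitions s0: 0→s1, 1→s2; s1: 0→s1, 1→s1; s2: 0→s0, 1→s1.
Exploring the product automaton R × S from the start pair (r0, s0), following both machines on each input symbol, reaches 3 state pairs: (r0, s0), (r1, s1), (r2, s2).
R accepts in {r0} and S accepts in {s0}. The reachable pairs whose R-component is accepting are (r0, s0); in each of them the S-component is accepting too, so the product for L(R) \ L(S) (R-component accepting, S-component rejecting) has no reachable accepting pair and the difference is empty.
Hence every string in L(R) is also in L(S).

Yes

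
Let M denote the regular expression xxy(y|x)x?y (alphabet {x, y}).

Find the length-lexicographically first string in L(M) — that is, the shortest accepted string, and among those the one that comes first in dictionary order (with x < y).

By inspection of the expression, no string of length less than 5 matches, and xxyxy is the lexicographically first match of length 5.

xxyxy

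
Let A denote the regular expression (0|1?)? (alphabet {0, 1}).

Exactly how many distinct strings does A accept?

3

The expression has no Kleene star, so L(A) is finite. Expanding the alternatives gives {ε, 0, 1}.
That is 1 of length 0, 2 of length 1: 3 strings in all.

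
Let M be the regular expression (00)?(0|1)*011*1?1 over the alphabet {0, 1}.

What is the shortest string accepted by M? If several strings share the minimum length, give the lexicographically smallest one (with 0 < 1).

011

By inspection of the expression, no string of length less than 3 matches, and 011 is the lexicographically first match of length 3.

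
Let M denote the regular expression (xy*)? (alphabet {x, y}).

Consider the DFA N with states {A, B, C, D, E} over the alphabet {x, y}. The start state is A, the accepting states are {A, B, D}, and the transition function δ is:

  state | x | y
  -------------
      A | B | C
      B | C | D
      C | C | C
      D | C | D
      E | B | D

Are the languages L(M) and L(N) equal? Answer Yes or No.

Converting the expression M to a DFA (subset construction, then merging equivalent states) gives the minimal DFA with states {m0, m1, m2}, start state m0, accepting states {m0, m1} and transitions m0: x→m1, y→m2; m1: x→m2, y→m1; m2: x→m2, y→m2.
Exploring the product automaton M × N from the start pair (m0, A), following both machines on each input symbol, reaches 4 state pairs: (m0, A), (m1, B), (m2, C), (m1, D).
M accepts in {m0, m1} and N accepts in {A, B, D}. In every reachable pair the two components are either both accepting — (m0, A), (m1, B), (m1, D) — or both non-accepting, so no string is accepted by exactly one of the machines: L(M) \ L(N) and L(N) \ L(M) are both empty.
Hence every string is accepted by M iff it is accepted by N, and the two languages coincide.

Yes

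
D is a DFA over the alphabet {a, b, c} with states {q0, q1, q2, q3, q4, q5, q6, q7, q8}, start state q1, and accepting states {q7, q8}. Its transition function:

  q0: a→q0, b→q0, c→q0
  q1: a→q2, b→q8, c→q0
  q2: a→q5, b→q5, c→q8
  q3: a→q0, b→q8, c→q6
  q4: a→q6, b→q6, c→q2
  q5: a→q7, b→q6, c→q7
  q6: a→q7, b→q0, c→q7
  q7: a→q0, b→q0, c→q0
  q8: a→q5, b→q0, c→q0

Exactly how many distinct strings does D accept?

The useful subgraph on states {q1, q2, q5, q6, q7, q8} is acyclic, so L(D) is finite; the longest accepting path visits 6 useful states, giving maximum string length 5.
Counting accepting paths from q1 by length: 1 of length 1, 1 of length 2, 6 of length 3, 8 of length 4, 2 of length 5. Total 18.

18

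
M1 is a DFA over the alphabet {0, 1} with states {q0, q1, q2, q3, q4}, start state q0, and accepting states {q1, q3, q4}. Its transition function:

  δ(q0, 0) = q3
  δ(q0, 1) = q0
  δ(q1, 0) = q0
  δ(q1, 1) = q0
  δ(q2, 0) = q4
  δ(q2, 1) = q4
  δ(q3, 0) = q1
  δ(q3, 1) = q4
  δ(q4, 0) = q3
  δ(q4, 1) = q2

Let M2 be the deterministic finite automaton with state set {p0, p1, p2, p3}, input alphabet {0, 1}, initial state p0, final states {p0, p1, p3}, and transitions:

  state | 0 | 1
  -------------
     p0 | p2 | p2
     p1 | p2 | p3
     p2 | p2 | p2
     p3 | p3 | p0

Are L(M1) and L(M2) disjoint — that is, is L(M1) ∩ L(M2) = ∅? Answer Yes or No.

Yes

Exploring the product automaton M1 × M2 from the start pair (q0, p0), following both machines on each input symbol, reaches 6 state pairs: (q0, p0), (q3, p2), (q0, p2), (q1, p2), (q4, p2), (q2, p2).
M1 accepts in {q1, q3, q4} and M2 accepts in {p0, p1, p3}; no reachable pair has both components accepting, so no string drives both machines to acceptance simultaneously and L(M1) ∩ L(M2) = ∅.
So no string is accepted by both, and the intersection is empty.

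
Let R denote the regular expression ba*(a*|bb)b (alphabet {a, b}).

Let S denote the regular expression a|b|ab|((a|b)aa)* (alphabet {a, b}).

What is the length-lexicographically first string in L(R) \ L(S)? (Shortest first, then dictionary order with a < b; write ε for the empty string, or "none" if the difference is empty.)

bb

The string bb is accepted by R but not by S.
No shorter string lies in the difference, and bb is the lexicographically first length-2 string in L(R) \ L(S).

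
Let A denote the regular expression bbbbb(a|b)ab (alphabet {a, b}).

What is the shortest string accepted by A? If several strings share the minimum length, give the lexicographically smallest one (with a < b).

bbbbbaab

By inspection of the expression, no string of length less than 8 matches, and bbbbbaab is the lexicographically first match of length 8.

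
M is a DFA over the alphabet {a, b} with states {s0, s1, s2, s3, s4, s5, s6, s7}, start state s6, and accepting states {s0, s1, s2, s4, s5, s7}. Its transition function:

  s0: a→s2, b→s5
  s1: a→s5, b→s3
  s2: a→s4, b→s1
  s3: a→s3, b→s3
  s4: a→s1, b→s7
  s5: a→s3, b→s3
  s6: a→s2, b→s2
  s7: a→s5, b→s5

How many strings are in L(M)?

18

The useful subgraph on states {s1, s2, s4, s5, s6, s7} is acyclic, so L(M) is finite; the longest accepting path visits 5 useful states, giving maximum string length 4.
Counting accepting paths from s6 by length: 2 of length 1, 4 of length 2, 6 of length 3, 6 of length 4. Total 18.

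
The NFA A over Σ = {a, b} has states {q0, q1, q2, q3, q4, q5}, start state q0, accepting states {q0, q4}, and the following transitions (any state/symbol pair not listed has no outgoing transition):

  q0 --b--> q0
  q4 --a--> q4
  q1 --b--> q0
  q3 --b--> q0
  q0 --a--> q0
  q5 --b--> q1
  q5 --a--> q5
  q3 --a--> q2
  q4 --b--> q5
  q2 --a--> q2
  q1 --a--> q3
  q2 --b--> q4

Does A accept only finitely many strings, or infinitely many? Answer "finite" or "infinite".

State q0 is reachable from the start and can reach an accepting state, and it lies on the cycle q0 → q0.
Traversing that cycle any number of times yields accepted strings of unbounded length, so the language is infinite.

infinite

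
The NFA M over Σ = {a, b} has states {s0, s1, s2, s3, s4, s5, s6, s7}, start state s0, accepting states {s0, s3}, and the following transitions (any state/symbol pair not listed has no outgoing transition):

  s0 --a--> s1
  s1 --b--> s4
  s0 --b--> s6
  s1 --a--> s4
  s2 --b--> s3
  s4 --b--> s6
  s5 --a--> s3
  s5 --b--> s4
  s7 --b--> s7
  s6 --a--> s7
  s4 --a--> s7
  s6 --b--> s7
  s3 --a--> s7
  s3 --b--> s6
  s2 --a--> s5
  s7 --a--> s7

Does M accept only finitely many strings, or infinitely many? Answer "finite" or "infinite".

The useful states (reachable from s0 and able to reach an accepting state) are {s0}.
Restricted to these states the transition graph has no cycle, so every accepting path has bounded length and L is finite.

finite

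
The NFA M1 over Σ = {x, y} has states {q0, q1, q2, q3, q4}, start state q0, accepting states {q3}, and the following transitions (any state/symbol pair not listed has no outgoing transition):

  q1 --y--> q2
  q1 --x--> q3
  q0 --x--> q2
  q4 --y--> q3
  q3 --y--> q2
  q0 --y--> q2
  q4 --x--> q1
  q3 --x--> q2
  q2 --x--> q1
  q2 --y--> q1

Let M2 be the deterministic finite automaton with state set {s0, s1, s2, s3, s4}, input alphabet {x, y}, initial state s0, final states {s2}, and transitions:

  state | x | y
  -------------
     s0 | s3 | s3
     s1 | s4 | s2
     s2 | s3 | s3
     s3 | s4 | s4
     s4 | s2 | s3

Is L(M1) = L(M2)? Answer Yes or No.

Yes

Exploring the product automaton M1 × M2 from the start pair (q0, s0), following both machines on each input symbol, reaches 4 state pairs: (q0, s0), (q2, s3), (q1, s4), (q3, s2).
M1 accepts in {q3} and M2 accepts in {s2}. In every reachable pair the two components are either both accepting — (q3, s2) — or both non-accepting, so no string is accepted by exactly one of the machines: L(M1) \ L(M2) and L(M2) \ L(M1) are both empty.
Hence every string is accepted by M1 iff it is accepted by M2, and the two languages coincide.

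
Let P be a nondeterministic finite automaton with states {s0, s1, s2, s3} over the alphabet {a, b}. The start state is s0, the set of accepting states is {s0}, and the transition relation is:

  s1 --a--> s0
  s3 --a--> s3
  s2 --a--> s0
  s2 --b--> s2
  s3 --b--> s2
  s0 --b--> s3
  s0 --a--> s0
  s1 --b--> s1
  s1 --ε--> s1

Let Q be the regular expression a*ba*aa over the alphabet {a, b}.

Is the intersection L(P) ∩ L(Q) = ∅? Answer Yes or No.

Converting the expression Q to a DFA (subset construction, then merging equivalent states) gives the minimal DFA with states {q0, q1, q2, q3, q4}, start state q0, accepting states {q4} and transitions q0: a→q0, b→q1; q1: a→q2, b→q3; q2: a→q4, b→q3; q3: a→q3, b→q3; q4: a→q4, b→q3.
Exploring the product automaton P × Q from the start pair (s0, q0), following both machines on each input symbol, reaches 7 state pairs: (s0, q0), (s3, q1), (s3, q2), (s2, q3), (s3, q4), (s0, q3), (s3, q3).
P accepts in {s0} and Q accepts in {q4}; no reachable pair has both components accepting, so no string drives both machines to acceptance simultaneously and L(P) ∩ L(Q) = ∅.
So no string is accepted by both, and the intersection is empty.

Yes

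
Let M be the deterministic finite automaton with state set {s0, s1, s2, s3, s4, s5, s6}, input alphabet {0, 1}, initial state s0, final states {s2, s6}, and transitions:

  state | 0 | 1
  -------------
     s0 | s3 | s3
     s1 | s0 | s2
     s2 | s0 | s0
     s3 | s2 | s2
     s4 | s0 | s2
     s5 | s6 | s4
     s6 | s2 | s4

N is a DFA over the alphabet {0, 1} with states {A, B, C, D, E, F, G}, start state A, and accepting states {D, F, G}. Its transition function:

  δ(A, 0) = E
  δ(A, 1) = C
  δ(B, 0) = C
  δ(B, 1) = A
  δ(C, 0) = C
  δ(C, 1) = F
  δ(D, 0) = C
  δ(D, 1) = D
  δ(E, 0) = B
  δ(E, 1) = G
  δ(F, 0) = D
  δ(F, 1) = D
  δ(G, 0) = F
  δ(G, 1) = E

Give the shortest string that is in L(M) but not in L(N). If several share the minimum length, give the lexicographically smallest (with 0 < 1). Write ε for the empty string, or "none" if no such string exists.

The string 00 is accepted by M but not by N.
No shorter string lies in the difference, and 00 is the lexicographically first length-2 string in L(M) \ L(N).

00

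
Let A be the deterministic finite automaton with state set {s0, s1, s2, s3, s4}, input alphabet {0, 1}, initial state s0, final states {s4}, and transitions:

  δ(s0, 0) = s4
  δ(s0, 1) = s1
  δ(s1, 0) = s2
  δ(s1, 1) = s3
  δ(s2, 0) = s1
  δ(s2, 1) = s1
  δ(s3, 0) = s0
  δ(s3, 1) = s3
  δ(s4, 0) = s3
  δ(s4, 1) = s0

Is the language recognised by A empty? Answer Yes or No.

The string 0 is accepted: the run s0 → s4 ends in the accepting state s4.
Since at least one string is accepted, L(A) is not empty.

No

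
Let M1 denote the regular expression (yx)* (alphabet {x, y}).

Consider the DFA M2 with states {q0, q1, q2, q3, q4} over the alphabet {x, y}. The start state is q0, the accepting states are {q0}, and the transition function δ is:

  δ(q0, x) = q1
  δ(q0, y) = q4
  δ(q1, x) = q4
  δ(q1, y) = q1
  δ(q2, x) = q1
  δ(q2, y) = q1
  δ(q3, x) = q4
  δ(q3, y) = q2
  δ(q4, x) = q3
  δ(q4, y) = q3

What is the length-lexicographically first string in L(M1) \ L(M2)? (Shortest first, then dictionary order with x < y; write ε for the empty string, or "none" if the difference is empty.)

yx

The string yx is accepted by M1 but not by M2.
No shorter string lies in the difference, and yx is the lexicographically first length-2 string in L(M1) \ L(M2).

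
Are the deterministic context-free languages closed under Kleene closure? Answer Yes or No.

L = {c aⁿbⁿ : n≥0} ∪ {cc aⁿb²ⁿ : n≥0} is a DCFL (the number of leading c's fixes which ratio the DPDA checks), but L* is not. Every word of L starts with c, so in a factorisation of the string cc aⁱbʲ (i≥1) into words of L each factor begins at one of the two c's: either the whole string is a single word of L (forcing j = 2i), or it splits as c · (c aⁱbʲ) with c ∈ L (take n = 0) and c aⁱbʲ ∈ L (forcing j = i). Thus L* ∩ cca⁺b* = {cc aⁿbⁿ : n≥1} ∪ {cc aⁿb²ⁿ : n≥1}. A DPDA for L* would give one for this intersection with a regular set, and, started from its configuration after reading cc, one for {aⁿbⁿ : n≥1} ∪ {aⁿb²ⁿ : n≥1}, which no deterministic PDA accepts (a DPDA for it would have a single run on aⁿb²ⁿ, accepting after the prefix aⁿbⁿ and accepting again after n more b's; an ordinary PDA that simulates it on a's and b's and, at any moment when it is accepting, may switch to reading only a fresh letter d while feeding each d to the simulation as a b, would accept aⁱbʲdᵏ (k≥1) exactly when both aⁱbʲ and aⁱbʲ⁺ᵏ are in the language, i.e. its language intersected with the regular set a*b*d⁺ would be exactly {aⁿbⁿdⁿ : n≥1} — impossible, since context-free languages are closed under intersection with regular sets and {aⁿbⁿdⁿ} is not context-free). So L* is not a DCFL.

No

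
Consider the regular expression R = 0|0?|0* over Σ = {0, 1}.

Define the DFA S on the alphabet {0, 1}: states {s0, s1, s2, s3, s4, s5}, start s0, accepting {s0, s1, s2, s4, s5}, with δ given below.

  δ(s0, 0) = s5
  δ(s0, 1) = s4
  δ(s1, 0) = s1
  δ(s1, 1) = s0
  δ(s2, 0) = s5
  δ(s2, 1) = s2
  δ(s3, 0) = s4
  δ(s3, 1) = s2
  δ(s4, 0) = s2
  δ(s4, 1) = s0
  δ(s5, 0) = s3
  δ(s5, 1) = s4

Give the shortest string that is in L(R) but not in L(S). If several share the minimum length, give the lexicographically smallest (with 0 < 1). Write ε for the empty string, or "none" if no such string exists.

00

The string 00 is accepted by R but not by S.
No shorter string lies in the difference, and 00 is the lexicographically first length-2 string in L(R) \ L(S).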